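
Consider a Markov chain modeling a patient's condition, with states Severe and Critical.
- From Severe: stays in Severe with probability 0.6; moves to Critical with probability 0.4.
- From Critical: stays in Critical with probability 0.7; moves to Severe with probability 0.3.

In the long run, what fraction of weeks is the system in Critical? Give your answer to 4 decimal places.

0.5714

Let the stationary distribution be π with π = πP and π_1 + π_2 = 1.
π_1 = 0.6·π_1 + 0.3·π_2
Solving with the normalization constraint gives π = (0.4286, 0.5714).
So the stationary probability of Critical is 0.5714.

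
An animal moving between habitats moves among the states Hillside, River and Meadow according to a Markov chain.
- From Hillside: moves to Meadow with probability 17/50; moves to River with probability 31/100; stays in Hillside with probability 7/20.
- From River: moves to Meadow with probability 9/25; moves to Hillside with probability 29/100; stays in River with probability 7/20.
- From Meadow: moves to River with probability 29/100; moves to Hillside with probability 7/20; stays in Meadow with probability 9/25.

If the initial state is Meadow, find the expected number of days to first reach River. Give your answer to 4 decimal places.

3.3670

Let t(s) be the expected number of days to first reach River from state s, with t(River) = 0. Conditioning on the first day:
t(Hillside) = 1 + 0.35·t(Hillside) + 0.34·t(Meadow)
t(Meadow) = 1 + 0.35·t(Hillside) + 0.36·t(Meadow)
Solving: t(Hillside) = 3.2997, t(Meadow) = 3.3670.
Expected days from Meadow to River: 3.3670.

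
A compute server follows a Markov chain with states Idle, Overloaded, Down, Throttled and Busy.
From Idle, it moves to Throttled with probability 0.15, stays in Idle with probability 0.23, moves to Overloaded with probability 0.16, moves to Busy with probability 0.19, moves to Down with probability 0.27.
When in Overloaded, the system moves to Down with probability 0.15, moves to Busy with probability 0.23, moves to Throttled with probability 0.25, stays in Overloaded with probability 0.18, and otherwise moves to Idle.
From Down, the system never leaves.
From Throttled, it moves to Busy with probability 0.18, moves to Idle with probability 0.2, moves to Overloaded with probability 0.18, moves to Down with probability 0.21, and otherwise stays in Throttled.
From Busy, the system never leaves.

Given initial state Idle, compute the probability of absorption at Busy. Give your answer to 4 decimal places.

0.4490

Let h(s) be the probability of absorption at Busy starting from transient state s. Then h(Busy) = 1 and h(Down) = 0. By first-step analysis:
h(Idle) = 0.23·h(Idle) + 0.16·h(Overloaded) + 0.27·0 + 0.15·h(Throttled) + 0.19·1
h(Overloaded) = 0.19·h(Idle) + 0.18·h(Overloaded) + 0.15·0 + 0.25·h(Throttled) + 0.23·1
h(Throttled) = 0.2·h(Idle) + 0.18·h(Overloaded) + 0.21·0 + 0.23·h(Throttled) + 0.18·1
Solving: h(Idle) = 0.4490, h(Overloaded) = 0.5291, h(Throttled) = 0.4741.
Starting from Idle, the probability is 0.4490.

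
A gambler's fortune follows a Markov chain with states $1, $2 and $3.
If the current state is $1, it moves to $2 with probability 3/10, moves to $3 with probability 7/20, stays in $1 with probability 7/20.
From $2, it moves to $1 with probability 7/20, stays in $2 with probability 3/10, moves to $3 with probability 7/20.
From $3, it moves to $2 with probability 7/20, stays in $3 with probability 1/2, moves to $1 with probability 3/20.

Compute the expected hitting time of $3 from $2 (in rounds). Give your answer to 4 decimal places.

2.8571

Let t(s) be the expected number of rounds to first reach $3 from state s, with t($3) = 0. Conditioning on the first round:
t($1) = 1 + 0.35·t($1) + 0.3·t($2)
t($2) = 1 + 0.35·t($1) + 0.3·t($2)
Solving: t($1) = 2.8571, t($2) = 2.8571.
Expected rounds from $2 to $3: 2.8571.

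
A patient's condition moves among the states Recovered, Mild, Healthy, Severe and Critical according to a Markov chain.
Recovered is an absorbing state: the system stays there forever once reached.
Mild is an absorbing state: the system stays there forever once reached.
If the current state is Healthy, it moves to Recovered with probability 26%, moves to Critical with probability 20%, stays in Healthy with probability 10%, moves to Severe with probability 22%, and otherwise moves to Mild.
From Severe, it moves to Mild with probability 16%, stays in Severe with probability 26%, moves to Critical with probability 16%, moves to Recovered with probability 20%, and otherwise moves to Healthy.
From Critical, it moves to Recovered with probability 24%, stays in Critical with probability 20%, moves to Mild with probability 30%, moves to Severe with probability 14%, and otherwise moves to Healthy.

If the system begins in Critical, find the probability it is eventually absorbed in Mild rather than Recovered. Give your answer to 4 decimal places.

0.5294

Let h(s) be the probability of absorption at Mild starting from transient state s. Then h(Mild) = 1 and h(Recovered) = 0. By first-step analysis:
h(Healthy) = 0.26·0 + 0.22·1 + 0.1·h(Healthy) + 0.22·h(Severe) + 0.2·h(Critical)
h(Severe) = 0.2·0 + 0.16·1 + 0.22·h(Healthy) + 0.26·h(Severe) + 0.16·h(Critical)
h(Critical) = 0.24·0 + 0.3·1 + 0.12·h(Healthy) + 0.14·h(Severe) + 0.2·h(Critical)
Solving: h(Healthy) = 0.4776, h(Severe) = 0.4727, h(Critical) = 0.5294.
Starting from Critical, the probability is 0.5294.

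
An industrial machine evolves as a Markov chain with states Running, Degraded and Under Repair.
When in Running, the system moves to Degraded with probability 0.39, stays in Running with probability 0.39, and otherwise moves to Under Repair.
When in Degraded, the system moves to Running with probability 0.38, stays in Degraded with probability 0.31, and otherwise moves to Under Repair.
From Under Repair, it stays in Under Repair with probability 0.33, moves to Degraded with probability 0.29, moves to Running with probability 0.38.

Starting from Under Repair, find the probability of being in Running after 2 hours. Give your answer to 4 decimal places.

0.3838

Sum over the intermediate state after 1 hour:
P = P(Under Repair→Running)·P(Running→Running) + P(Under Repair→Degraded)·P(Degraded→Running) + P(Under Repair→Under Repair)·P(Under Repair→Running)
  = 0.38×0.39 + 0.29×0.38 + 0.33×0.38
  = 0.1482 + 0.1102 + 0.1254 = 0.3838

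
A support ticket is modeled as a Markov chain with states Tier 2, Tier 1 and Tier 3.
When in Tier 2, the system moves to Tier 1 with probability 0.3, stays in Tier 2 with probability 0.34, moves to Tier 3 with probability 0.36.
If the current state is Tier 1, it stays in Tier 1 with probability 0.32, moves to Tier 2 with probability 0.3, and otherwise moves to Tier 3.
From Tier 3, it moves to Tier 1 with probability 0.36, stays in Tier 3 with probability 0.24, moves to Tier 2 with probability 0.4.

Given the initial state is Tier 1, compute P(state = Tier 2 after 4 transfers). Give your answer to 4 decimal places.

Propagate the distribution vector 4 transfers from Tier 1.
After 0 transfers: (0.0000, 1.0000, 0.0000)
After 1 transfer: (0.3000, 0.3200, 0.3800)
After 2 transfers: (0.3500, 0.3292, 0.3208)
After 3 transfers: (0.3461, 0.3258, 0.3281)
After 4 transfers: (0.3467, 0.3262, 0.3271)
P(in Tier 2 after 4 transfers) = 0.3467

0.3467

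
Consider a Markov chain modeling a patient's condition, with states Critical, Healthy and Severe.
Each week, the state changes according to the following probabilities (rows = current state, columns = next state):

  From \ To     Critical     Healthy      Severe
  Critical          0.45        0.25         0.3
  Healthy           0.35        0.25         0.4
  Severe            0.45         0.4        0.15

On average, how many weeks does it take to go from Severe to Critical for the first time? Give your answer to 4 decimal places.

2.4084

Let t(s) be the expected number of weeks to first reach Critical from state s, with t(Critical) = 0. Conditioning on the first week:
t(Healthy) = 1 + 0.25·t(Healthy) + 0.4·t(Severe)
t(Severe) = 1 + 0.4·t(Healthy) + 0.15·t(Severe)
Solving: t(Healthy) = 2.6178, t(Severe) = 2.4084.
Expected weeks from Severe to Critical: 2.4084.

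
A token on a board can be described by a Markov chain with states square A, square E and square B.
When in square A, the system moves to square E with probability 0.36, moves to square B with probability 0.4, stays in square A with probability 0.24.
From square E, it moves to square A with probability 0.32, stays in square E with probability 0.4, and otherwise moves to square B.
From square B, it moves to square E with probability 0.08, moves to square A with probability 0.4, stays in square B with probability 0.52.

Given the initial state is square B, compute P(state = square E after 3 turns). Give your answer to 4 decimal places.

Propagate the distribution vector 3 turns from square B.
After 0 turns: (0.0000, 0.0000, 1.0000)
After 1 turn: (0.4000, 0.0800, 0.5200)
After 2 turns: (0.3296, 0.2176, 0.4528)
After 3 turns: (0.3299, 0.2419, 0.4282)
P(in square E after 3 turns) = 0.2419

0.2419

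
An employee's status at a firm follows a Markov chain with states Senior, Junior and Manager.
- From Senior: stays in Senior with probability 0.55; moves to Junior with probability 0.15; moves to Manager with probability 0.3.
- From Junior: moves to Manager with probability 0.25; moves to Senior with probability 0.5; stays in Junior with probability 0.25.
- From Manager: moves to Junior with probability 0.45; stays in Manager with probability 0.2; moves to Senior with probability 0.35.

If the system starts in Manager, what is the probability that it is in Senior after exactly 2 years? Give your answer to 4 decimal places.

Sum over the intermediate state after 1 year:
P = P(Manager→Senior)·P(Senior→Senior) + P(Manager→Junior)·P(Junior→Senior) + P(Manager→Manager)·P(Manager→Senior)
  = 0.35×0.55 + 0.45×0.5 + 0.2×0.35
  = 0.1925 + 0.2250 + 0.0700 = 0.4875

0.4875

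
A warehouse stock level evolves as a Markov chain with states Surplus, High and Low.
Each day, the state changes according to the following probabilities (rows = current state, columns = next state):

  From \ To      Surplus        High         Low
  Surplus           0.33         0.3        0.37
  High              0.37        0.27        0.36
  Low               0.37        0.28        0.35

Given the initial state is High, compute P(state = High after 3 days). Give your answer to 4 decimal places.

Propagate the distribution vector 3 days from High.
After 0 days: (0.0000, 1.0000, 0.0000)
After 1 day: (0.3700, 0.2700, 0.3600)
After 2 days: (0.3552, 0.2847, 0.3601)
After 3 days: (0.3558, 0.2843, 0.3600)
P(in High after 3 days) = 0.2843

0.2843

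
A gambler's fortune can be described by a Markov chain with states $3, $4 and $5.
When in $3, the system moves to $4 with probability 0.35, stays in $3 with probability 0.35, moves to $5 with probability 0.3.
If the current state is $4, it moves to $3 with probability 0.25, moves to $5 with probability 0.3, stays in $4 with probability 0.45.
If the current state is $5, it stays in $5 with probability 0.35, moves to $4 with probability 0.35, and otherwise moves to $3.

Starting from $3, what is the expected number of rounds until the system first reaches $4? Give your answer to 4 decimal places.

2.8571

Let t(s) be the expected number of rounds to first reach $4 from state s, with t($4) = 0. Conditioning on the first round:
t($3) = 1 + 0.35·t($3) + 0.3·t($5)
t($5) = 1 + 0.3·t($3) + 0.35·t($5)
Solving: t($3) = 2.8571, t($5) = 2.8571.
Expected rounds from $3 to $4: 2.8571.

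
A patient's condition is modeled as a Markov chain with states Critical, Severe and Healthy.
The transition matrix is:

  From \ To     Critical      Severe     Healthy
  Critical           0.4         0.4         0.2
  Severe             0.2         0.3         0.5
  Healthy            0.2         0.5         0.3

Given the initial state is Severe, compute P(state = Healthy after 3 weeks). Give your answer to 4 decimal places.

0.3600

Propagate the distribution vector 3 weeks from Severe.
After 0 weeks: (0.0000, 1.0000, 0.0000)
After 1 week: (0.2000, 0.3000, 0.5000)
After 2 weeks: (0.2400, 0.4200, 0.3400)
After 3 weeks: (0.2480, 0.3920, 0.3600)
P(in Healthy after 3 weeks) = 0.3600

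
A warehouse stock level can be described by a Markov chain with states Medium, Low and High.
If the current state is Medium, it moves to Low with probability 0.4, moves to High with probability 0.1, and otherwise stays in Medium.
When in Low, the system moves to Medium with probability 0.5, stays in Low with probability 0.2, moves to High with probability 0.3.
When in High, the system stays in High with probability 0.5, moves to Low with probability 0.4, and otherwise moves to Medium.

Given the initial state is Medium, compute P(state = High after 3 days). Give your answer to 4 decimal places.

0.2520

Propagate the distribution vector 3 days from Medium.
After 0 days: (1.0000, 0.0000, 0.0000)
After 1 day: (0.5000, 0.4000, 0.1000)
After 2 days: (0.4600, 0.3200, 0.2200)
After 3 days: (0.4120, 0.3360, 0.2520)
P(in High after 3 days) = 0.2520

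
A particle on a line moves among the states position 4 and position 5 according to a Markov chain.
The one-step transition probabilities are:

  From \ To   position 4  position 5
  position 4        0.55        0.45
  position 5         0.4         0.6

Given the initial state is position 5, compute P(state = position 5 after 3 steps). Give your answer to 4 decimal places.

0.5310

Propagate the distribution vector 3 steps from position 5.
After 0 steps: (0.0000, 1.0000)
After 1 step: (0.4000, 0.6000)
After 2 steps: (0.4600, 0.5400)
After 3 steps: (0.4690, 0.5310)
P(in position 5 after 3 steps) = 0.5310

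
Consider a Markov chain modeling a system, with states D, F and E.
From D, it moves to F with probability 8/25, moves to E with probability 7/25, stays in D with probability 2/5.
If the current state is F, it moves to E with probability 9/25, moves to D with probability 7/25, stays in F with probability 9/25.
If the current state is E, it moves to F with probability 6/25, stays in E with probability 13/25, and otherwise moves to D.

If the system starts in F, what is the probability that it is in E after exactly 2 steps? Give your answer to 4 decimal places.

0.3952

Sum over the intermediate state after 1 step:
P = P(F→D)·P(D→E) + P(F→F)·P(F→E) + P(F→E)·P(E→E)
  = 0.28×0.28 + 0.36×0.36 + 0.36×0.52
  = 0.0784 + 0.1296 + 0.1872 = 0.3952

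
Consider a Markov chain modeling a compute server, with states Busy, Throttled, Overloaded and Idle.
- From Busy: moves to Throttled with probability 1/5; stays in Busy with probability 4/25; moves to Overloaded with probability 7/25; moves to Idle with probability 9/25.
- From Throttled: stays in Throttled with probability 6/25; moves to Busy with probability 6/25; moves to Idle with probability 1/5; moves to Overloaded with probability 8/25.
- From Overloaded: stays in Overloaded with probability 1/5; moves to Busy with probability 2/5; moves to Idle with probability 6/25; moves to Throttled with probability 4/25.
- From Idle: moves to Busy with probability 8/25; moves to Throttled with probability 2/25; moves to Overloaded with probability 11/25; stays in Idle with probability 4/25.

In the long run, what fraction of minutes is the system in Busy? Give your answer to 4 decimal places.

Let the stationary distribution be π with π = πP and π_1 + π_2 + π_3 + π_4 = 1.
π_1 = 0.16·π_1 + 0.24·π_2 + 0.4·π_3 + 0.32·π_4
π_2 = 0.2·π_1 + 0.24·π_2 + 0.16·π_3 + 0.08·π_4
π_3 = 0.28·π_1 + 0.32·π_2 + 0.2·π_3 + 0.44·π_4
Solving with the normalization constraint gives π = (0.2853, 0.1648, 0.3021, 0.2478).
So the stationary probability of Busy is 0.2853.

0.2853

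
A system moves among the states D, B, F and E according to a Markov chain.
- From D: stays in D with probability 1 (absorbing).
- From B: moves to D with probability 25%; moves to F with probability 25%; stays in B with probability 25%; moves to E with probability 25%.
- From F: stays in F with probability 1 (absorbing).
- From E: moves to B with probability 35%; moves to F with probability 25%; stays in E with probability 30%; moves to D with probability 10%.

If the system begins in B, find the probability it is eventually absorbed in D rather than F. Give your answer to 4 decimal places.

0.4571

Let h(s) be the probability of absorption at D starting from transient state s. Then h(D) = 1 and h(F) = 0. By first-step analysis:
h(B) = 0.25·1 + 0.25·h(B) + 0.25·0 + 0.25·h(E)
h(E) = 0.1·1 + 0.35·h(B) + 0.25·0 + 0.3·h(E)
Solving: h(B) = 0.4571, h(E) = 0.3714.
Starting from B, the probability is 0.4571.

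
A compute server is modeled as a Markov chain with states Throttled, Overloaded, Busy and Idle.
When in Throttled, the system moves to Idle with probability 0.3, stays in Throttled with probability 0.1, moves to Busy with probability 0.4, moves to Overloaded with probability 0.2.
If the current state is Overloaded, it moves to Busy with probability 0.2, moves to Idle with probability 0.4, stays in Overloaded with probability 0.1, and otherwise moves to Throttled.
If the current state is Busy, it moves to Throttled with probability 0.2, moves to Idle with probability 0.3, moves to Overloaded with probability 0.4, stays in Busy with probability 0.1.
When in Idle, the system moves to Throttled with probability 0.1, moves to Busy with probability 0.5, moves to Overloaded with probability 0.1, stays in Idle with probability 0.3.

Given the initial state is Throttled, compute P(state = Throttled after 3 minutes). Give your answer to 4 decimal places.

Propagate the distribution vector 3 minutes from Throttled.
After 0 minutes: (1.0000, 0.0000, 0.0000, 0.0000)
After 1 minute: (0.1000, 0.2000, 0.4000, 0.3000)
After 2 minutes: (0.1800, 0.2300, 0.2700, 0.3200)
After 3 minutes: (0.1730, 0.1990, 0.3050, 0.3230)
P(in Throttled after 3 minutes) = 0.1730

0.1730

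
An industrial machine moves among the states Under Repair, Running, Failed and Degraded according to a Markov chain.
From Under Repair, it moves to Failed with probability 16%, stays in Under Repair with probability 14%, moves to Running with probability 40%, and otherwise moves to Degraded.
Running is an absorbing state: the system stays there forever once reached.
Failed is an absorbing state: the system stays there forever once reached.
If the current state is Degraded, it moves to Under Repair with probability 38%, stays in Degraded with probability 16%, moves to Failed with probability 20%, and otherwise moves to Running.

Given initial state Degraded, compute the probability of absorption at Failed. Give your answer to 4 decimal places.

0.3826

Let h(s) be the probability of absorption at Failed starting from transient state s. Then h(Failed) = 1 and h(Running) = 0. By first-step analysis:
h(Under Repair) = 0.14·h(Under Repair) + 0.4·0 + 0.16·1 + 0.3·h(Degraded)
h(Degraded) = 0.38·h(Under Repair) + 0.26·0 + 0.2·1 + 0.16·h(Degraded)
Solving: h(Under Repair) = 0.3195, h(Degraded) = 0.3826.
Starting from Degraded, the probability is 0.3826.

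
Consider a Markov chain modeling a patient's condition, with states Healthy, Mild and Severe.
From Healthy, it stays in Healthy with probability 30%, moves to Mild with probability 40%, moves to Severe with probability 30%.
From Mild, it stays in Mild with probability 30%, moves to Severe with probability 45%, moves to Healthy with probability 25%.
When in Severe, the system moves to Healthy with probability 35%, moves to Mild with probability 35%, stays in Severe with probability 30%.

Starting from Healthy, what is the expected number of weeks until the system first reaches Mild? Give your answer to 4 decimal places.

2.5974

Let t(s) be the expected number of weeks to first reach Mild from state s, with t(Mild) = 0. Conditioning on the first week:
t(Healthy) = 1 + 0.3·t(Healthy) + 0.3·t(Severe)
t(Severe) = 1 + 0.35·t(Healthy) + 0.3·t(Severe)
Solving: t(Healthy) = 2.5974, t(Severe) = 2.7273.
Expected weeks from Healthy to Mild: 2.5974.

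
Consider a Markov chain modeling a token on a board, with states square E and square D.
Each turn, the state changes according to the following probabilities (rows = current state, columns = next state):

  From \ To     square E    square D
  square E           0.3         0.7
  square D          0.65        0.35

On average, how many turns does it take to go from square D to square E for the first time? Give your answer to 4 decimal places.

1.5385

Let t(s) be the expected number of turns to first reach square E from state s, with t(square E) = 0. Conditioning on the first turn:
t(square D) = 1 + 0.35·t(square D)
Solving: t(square D) = 1.5385.
Expected turns from square D to square E: 1.5385.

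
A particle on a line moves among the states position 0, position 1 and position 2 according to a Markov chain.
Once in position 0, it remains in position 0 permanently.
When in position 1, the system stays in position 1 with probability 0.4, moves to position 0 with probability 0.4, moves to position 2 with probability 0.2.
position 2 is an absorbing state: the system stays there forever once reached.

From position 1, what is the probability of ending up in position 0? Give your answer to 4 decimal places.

0.6667

Let h(s) be the probability of absorption at position 0 starting from transient state s. Then h(position 0) = 1 and h(position 2) = 0. By first-step analysis:
h(position 1) = 0.4·1 + 0.4·h(position 1) + 0.2·0
Solving: h(position 1) = 0.6667.
Starting from position 1, the probability is 0.6667.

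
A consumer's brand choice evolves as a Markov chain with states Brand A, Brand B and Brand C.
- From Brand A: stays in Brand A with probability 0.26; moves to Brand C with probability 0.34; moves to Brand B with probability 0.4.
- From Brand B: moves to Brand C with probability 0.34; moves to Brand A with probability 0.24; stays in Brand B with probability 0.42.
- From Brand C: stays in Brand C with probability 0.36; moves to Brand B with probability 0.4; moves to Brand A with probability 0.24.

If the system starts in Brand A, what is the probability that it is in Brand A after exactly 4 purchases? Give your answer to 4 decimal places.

Propagate the distribution vector 4 purchases from Brand A.
After 0 purchases: (1.0000, 0.0000, 0.0000)
After 1 purchase: (0.2600, 0.4000, 0.3400)
After 2 purchases: (0.2452, 0.4080, 0.3468)
After 3 purchases: (0.2449, 0.4082, 0.3469)
After 4 purchases: (0.2449, 0.4082, 0.3469)
P(in Brand A after 4 purchases) = 0.2449

0.2449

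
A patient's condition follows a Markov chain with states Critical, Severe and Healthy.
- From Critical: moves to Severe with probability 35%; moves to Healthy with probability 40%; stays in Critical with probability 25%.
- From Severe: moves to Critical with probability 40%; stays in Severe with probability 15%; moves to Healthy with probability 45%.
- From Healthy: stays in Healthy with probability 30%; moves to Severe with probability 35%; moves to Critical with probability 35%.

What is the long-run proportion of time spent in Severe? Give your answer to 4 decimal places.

Let the stationary distribution be π with π = πP and π_1 + π_2 + π_3 = 1.
π_1 = 0.25·π_1 + 0.4·π_2 + 0.35·π_3
π_2 = 0.35·π_1 + 0.15·π_2 + 0.35·π_3
Solving with the normalization constraint gives π = (0.3314, 0.2917, 0.3769).
So the stationary probability of Severe is 0.2917.

0.2917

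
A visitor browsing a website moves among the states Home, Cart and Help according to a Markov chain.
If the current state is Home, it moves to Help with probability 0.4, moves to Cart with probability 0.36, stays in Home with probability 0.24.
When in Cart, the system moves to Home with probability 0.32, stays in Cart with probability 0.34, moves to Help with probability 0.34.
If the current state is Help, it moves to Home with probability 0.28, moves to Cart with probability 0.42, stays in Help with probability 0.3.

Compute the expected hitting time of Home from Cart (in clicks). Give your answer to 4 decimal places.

Let t(s) be the expected number of clicks to first reach Home from state s, with t(Home) = 0. Conditioning on the first click:
t(Cart) = 1 + 0.34·t(Cart) + 0.34·t(Help)
t(Help) = 1 + 0.42·t(Cart) + 0.3·t(Help)
Solving: t(Cart) = 3.2581, t(Help) = 3.3835.
Expected clicks from Cart to Home: 3.2581.

3.2581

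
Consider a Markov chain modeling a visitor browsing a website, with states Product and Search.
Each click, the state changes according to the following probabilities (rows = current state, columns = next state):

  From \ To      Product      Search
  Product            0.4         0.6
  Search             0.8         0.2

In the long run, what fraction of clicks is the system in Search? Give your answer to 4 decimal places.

0.4286

Let the stationary distribution be π with π = πP and π_1 + π_2 = 1.
π_1 = 0.4·π_1 + 0.8·π_2
Solving with the normalization constraint gives π = (0.5714, 0.4286).
So the stationary probability of Search is 0.4286.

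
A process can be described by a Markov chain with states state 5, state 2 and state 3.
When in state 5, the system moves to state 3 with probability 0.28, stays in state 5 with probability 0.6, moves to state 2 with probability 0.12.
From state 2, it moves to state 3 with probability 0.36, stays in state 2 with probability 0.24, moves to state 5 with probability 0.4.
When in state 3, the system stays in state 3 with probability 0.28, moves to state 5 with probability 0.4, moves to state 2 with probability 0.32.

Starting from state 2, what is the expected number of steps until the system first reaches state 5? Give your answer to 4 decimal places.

2.5000

Let t(s) be the expected number of steps to first reach state 5 from state s, with t(state 5) = 0. Conditioning on the first step:
t(state 2) = 1 + 0.24·t(state 2) + 0.36·t(state 3)
t(state 3) = 1 + 0.32·t(state 2) + 0.28·t(state 3)
Solving: t(state 2) = 2.5000, t(state 3) = 2.5000.
Expected steps from state 2 to state 5: 2.5000.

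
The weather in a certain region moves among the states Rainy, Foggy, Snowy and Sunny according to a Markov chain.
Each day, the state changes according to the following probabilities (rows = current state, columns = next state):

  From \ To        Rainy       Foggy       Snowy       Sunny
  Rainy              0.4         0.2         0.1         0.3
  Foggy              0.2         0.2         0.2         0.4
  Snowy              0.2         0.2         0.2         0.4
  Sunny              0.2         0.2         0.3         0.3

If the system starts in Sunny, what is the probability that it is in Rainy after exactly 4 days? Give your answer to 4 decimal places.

0.2496

Propagate the distribution vector 4 days from Sunny.
After 0 days: (0.0000, 0.0000, 0.0000, 1.0000)
After 1 day: (0.2000, 0.2000, 0.3000, 0.3000)
After 2 days: (0.2400, 0.2000, 0.2100, 0.3500)
After 3 days: (0.2480, 0.2000, 0.2110, 0.3410)
After 4 days: (0.2496, 0.2000, 0.2093, 0.3411)
P(in Rainy after 4 days) = 0.2496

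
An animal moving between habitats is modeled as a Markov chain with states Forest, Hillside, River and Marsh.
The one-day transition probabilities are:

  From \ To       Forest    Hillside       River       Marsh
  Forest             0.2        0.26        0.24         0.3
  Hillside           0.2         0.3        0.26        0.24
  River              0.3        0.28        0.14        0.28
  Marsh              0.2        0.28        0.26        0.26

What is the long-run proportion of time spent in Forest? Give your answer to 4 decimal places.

Let the stationary distribution be π with π = πP and π_1 + π_2 + π_3 + π_4 = 1.
π_1 = 0.2·π_1 + 0.2·π_2 + 0.3·π_3 + 0.2·π_4
π_2 = 0.26·π_1 + 0.3·π_2 + 0.28·π_3 + 0.28·π_4
π_3 = 0.24·π_1 + 0.26·π_2 + 0.14·π_3 + 0.26·π_4
Solving with the normalization constraint gives π = (0.2228, 0.2812, 0.2282, 0.2679).
So the stationary probability of Forest is 0.2228.

0.2228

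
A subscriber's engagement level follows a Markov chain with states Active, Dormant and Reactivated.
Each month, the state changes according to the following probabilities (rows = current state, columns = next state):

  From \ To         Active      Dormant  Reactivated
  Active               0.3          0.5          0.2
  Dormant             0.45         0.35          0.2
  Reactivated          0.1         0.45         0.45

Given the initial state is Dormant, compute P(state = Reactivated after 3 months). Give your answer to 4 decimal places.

Propagate the distribution vector 3 months from Dormant.
After 0 months: (0.0000, 1.0000, 0.0000)
After 1 month: (0.4500, 0.3500, 0.2000)
After 2 months: (0.3125, 0.4375, 0.2500)
After 3 months: (0.3156, 0.4219, 0.2625)
P(in Reactivated after 3 months) = 0.2625

0.2625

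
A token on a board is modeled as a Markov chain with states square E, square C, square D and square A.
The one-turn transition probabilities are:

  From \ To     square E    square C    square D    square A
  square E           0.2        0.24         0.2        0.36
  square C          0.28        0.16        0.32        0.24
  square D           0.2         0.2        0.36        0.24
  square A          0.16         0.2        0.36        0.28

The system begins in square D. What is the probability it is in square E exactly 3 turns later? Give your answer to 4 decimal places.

0.2051

Propagate the distribution vector 3 turns from square D.
After 0 turns: (0.0000, 0.0000, 1.0000, 0.0000)
After 1 turn: (0.2000, 0.2000, 0.3600, 0.2400)
After 2 turns: (0.2064, 0.2000, 0.3200, 0.2736)
After 3 turns: (0.2051, 0.2003, 0.3190, 0.2757)
P(in square E after 3 turns) = 0.2051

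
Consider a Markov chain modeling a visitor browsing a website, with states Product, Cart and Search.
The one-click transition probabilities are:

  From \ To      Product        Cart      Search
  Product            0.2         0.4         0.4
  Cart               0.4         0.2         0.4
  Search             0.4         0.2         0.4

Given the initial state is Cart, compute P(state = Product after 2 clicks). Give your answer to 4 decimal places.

Sum over the intermediate state after 1 click:
P = P(Cart→Product)·P(Product→Product) + P(Cart→Cart)·P(Cart→Product) + P(Cart→Search)·P(Search→Product)
  = 0.4×0.2 + 0.2×0.4 + 0.4×0.4
  = 0.0800 + 0.0800 + 0.1600 = 0.3200

0.3200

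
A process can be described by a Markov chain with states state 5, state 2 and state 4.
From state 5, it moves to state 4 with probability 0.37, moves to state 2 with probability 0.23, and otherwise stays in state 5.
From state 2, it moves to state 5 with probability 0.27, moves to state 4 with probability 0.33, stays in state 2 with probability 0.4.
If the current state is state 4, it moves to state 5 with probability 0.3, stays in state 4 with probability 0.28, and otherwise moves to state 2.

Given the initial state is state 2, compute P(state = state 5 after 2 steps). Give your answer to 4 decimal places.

0.3150

Sum over the intermediate state after 1 step:
P = P(state 2→state 5)·P(state 5→state 5) + P(state 2→state 2)·P(state 2→state 5) + P(state 2→state 4)·P(state 4→state 5)
  = 0.27×0.4 + 0.4×0.27 + 0.33×0.3
  = 0.1080 + 0.1080 + 0.0990 = 0.3150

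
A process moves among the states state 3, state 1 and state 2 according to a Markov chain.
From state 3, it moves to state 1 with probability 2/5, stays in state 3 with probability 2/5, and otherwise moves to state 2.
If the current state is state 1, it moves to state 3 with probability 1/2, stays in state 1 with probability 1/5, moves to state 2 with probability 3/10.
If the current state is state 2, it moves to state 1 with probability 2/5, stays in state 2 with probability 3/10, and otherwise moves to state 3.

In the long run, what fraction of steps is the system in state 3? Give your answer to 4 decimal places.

Let the stationary distribution be π with π = πP and π_1 + π_2 + π_3 = 1.
π_1 = 0.4·π_1 + 0.5·π_2 + 0.3·π_3
π_2 = 0.4·π_1 + 0.2·π_2 + 0.4·π_3
Solving with the normalization constraint gives π = (0.4074, 0.3333, 0.2593).
So the stationary probability of state 3 is 0.4074.

0.4074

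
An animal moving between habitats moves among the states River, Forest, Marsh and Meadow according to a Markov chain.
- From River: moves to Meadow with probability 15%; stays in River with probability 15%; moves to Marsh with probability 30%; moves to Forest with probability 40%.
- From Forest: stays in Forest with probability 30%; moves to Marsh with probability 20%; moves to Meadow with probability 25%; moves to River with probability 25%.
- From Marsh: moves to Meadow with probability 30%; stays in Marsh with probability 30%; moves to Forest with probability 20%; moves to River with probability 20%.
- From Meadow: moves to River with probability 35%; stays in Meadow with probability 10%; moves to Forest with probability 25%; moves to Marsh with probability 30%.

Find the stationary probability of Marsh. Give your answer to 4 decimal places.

0.2714

Let the stationary distribution be π with π = πP and π_1 + π_2 + π_3 + π_4 = 1.
π_1 = 0.15·π_1 + 0.25·π_2 + 0.2·π_3 + 0.35·π_4
π_2 = 0.4·π_1 + 0.3·π_2 + 0.2·π_3 + 0.25·π_4
π_3 = 0.3·π_1 + 0.2·π_2 + 0.3·π_3 + 0.3·π_4
Solving with the normalization constraint gives π = (0.2339, 0.2858, 0.2714, 0.2089).
So the stationary probability of Marsh is 0.2714.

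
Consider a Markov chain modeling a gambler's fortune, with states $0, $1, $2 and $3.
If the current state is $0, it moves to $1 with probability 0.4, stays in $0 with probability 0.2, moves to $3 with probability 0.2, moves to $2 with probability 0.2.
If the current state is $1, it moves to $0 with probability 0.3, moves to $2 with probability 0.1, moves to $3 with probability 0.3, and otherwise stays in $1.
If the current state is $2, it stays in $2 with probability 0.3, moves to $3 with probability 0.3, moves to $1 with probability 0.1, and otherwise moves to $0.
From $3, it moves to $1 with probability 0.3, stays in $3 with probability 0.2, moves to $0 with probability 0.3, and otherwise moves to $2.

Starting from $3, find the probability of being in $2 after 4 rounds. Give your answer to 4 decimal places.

Propagate the distribution vector 4 rounds from $3.
After 0 rounds: (0.0000, 0.0000, 0.0000, 1.0000)
After 1 round: (0.3000, 0.3000, 0.2000, 0.2000)
After 2 rounds: (0.2700, 0.2900, 0.1900, 0.2500)
After 3 rounds: (0.2730, 0.2890, 0.1900, 0.2480)
After 4 rounds: (0.2727, 0.2893, 0.1901, 0.2479)
P(in $2 after 4 rounds) = 0.1901

0.1901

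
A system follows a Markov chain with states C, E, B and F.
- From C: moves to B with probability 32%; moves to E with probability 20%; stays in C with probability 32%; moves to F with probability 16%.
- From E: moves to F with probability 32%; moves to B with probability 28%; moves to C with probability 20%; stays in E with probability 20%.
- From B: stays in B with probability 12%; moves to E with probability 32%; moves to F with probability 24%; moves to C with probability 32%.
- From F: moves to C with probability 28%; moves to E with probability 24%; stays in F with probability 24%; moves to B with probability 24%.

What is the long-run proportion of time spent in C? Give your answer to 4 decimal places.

0.2819

Let the stationary distribution be π with π = πP and π_1 + π_2 + π_3 + π_4 = 1.
π_1 = 0.32·π_1 + 0.2·π_2 + 0.32·π_3 + 0.28·π_4
π_2 = 0.2·π_1 + 0.2·π_2 + 0.32·π_3 + 0.24·π_4
π_3 = 0.32·π_1 + 0.28·π_2 + 0.12·π_3 + 0.24·π_4
Solving with the normalization constraint gives π = (0.2819, 0.2386, 0.2429, 0.2365).
So the stationary probability of C is 0.2819.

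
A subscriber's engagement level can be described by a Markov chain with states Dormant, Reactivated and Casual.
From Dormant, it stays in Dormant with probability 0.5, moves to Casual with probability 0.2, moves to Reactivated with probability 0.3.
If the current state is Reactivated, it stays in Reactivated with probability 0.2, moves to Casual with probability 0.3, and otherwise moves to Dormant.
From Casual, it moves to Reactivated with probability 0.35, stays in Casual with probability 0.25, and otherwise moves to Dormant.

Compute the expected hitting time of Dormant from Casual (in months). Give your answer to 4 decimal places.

Let t(s) be the expected number of months to first reach Dormant from state s, with t(Dormant) = 0. Conditioning on the first month:
t(Reactivated) = 1 + 0.2·t(Reactivated) + 0.3·t(Casual)
t(Casual) = 1 + 0.35·t(Reactivated) + 0.25·t(Casual)
Solving: t(Reactivated) = 2.1212, t(Casual) = 2.3232.
Expected months from Casual to Dormant: 2.3232.

2.3232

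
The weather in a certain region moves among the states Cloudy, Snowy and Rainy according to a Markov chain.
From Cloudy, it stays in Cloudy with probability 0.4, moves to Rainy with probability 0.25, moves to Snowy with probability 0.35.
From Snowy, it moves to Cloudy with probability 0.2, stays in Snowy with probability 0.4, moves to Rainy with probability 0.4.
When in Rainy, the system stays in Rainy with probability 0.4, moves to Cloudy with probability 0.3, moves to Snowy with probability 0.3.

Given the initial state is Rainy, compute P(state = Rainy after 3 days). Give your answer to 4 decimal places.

Propagate the distribution vector 3 days from Rainy.
After 0 days: (0.0000, 0.0000, 1.0000)
After 1 day: (0.3000, 0.3000, 0.4000)
After 2 days: (0.3000, 0.3450, 0.3550)
After 3 days: (0.2955, 0.3495, 0.3550)
P(in Rainy after 3 days) = 0.3550

0.3550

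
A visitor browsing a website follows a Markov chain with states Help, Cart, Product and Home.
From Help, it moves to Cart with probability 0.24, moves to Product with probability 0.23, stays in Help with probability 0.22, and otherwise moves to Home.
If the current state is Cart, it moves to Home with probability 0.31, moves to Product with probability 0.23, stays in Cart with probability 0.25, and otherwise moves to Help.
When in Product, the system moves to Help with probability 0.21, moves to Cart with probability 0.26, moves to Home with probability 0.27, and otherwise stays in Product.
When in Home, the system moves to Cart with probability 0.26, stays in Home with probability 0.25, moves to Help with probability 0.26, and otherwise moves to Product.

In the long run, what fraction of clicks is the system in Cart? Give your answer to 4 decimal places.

0.2529

Let the stationary distribution be π with π = πP and π_1 + π_2 + π_3 + π_4 = 1.
π_1 = 0.22·π_1 + 0.21·π_2 + 0.21·π_3 + 0.26·π_4
π_2 = 0.24·π_1 + 0.25·π_2 + 0.26·π_3 + 0.26·π_4
π_3 = 0.23·π_1 + 0.23·π_2 + 0.26·π_3 + 0.23·π_4
Solving with the normalization constraint gives π = (0.2264, 0.2529, 0.2371, 0.2835).
So the stationary probability of Cart is 0.2529.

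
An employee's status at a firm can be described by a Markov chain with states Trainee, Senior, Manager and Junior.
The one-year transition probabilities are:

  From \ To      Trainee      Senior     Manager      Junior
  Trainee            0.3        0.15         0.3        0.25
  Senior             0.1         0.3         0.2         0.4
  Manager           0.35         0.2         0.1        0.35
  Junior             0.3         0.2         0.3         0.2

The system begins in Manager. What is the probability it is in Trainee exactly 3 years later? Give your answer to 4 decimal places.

Propagate the distribution vector 3 years from Manager.
After 0 years: (0.0000, 0.0000, 1.0000, 0.0000)
After 1 year: (0.3500, 0.2000, 0.1000, 0.3500)
After 2 years: (0.2650, 0.2025, 0.2600, 0.2725)
After 3 years: (0.2725, 0.2070, 0.2278, 0.2928)
P(in Trainee after 3 years) = 0.2725

0.2725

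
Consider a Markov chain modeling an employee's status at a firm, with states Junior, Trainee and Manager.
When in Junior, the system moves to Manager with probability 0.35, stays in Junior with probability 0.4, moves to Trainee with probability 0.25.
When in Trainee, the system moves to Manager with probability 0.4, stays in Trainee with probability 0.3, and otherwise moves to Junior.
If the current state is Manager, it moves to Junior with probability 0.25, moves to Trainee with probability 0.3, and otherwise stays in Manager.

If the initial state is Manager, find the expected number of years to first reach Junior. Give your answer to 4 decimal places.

3.7736

Let t(s) be the expected number of years to first reach Junior from state s, with t(Junior) = 0. Conditioning on the first year:
t(Trainee) = 1 + 0.3·t(Trainee) + 0.4·t(Manager)
t(Manager) = 1 + 0.3·t(Trainee) + 0.45·t(Manager)
Solving: t(Trainee) = 3.5849, t(Manager) = 3.7736.
Expected years from Manager to Junior: 3.7736.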